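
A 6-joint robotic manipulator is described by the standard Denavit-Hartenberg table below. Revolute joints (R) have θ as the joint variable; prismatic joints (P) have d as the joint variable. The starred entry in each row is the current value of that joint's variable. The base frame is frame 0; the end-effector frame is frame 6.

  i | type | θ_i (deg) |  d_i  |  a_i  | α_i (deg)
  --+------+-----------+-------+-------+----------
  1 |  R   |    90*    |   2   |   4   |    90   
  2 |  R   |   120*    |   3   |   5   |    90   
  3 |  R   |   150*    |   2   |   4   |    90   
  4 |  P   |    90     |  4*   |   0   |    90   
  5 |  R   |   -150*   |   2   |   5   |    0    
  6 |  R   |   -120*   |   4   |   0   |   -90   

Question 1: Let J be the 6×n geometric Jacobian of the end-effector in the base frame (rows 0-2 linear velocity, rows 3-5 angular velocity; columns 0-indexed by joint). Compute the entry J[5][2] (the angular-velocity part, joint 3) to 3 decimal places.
0.500

axis z_2 = (0.0000,0.8660,0.5000); lever o_n−o_2 = (6.2990,1.9372,-8.0155)
cross product → J_v[:, 2] = (-7.9103,3.1495,-5.4551)
J_ω[:, 2] = z_2
entry J[5][2] = 0.5000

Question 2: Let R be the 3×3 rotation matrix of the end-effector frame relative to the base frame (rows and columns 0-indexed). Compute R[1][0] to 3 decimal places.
-0.250

End-effector x-axis (col 0 of R) = (0.8660,-0.2500,0.4330)
R[1][0] = -0.2500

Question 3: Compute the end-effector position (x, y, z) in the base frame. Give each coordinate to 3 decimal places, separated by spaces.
9.299 3.437 -1.685

after link 1: o_1 = (0.0000, 4.0000, 2.0000)
after link 2: o_2 = (3.0000, 1.5000, 6.3301)
after link 3: o_3 = (5.0000, 4.9641, 4.3301)
after link 4: o_4 = (8.4641, 3.9641, 6.0622)
after link 5: o_5 = (7.2990, 1.7051, 1.3146)
after link 6: o_6 = (9.2990, 3.4372, -1.6854)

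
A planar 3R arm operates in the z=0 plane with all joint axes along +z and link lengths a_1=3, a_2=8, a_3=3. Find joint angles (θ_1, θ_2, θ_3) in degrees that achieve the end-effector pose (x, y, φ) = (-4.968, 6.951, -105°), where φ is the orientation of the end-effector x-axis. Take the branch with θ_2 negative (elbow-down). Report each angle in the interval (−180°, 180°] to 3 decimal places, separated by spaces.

135.001 -30.004 150.003

wrist centre = target − a_3·(cos φ, sin φ) = (-4.1915, 9.8488)
cos θ_2 = (114.5674−3²−8²)/(2·3·8) = 0.8660; θ_2 = -30.0042° (elbow-down)
β = atan2(9.8488,-4.1915) = 113.0541°; ψ = atan2(-4.0005,9.9279) = -21.9473°
θ_1 = β − ψ = 135.0014°
θ_3 = φ − θ_1 − θ_2 = 150.0028° (wrapped to (-180°,180°])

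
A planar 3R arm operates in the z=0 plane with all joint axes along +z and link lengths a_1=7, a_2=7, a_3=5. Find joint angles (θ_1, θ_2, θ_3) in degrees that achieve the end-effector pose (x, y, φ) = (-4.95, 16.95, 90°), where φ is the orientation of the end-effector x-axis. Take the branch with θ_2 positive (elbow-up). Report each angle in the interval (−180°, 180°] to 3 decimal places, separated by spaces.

90.004 44.993 -44.997

wrist centre = target − a_3·(cos φ, sin φ) = (-4.9500, 11.9500)
cos θ_2 = (167.3050−7²−7²)/(2·7·7) = 0.7072; θ_2 = 44.9929° (elbow-up)
β = atan2(11.9500,-4.9500) = 112.5006°; ψ = atan2(4.9491,11.9504) = 22.4965°
θ_1 = β − ψ = 90.0041°
θ_3 = φ − θ_1 − θ_2 = -44.9971° (wrapped to (-180°,180°])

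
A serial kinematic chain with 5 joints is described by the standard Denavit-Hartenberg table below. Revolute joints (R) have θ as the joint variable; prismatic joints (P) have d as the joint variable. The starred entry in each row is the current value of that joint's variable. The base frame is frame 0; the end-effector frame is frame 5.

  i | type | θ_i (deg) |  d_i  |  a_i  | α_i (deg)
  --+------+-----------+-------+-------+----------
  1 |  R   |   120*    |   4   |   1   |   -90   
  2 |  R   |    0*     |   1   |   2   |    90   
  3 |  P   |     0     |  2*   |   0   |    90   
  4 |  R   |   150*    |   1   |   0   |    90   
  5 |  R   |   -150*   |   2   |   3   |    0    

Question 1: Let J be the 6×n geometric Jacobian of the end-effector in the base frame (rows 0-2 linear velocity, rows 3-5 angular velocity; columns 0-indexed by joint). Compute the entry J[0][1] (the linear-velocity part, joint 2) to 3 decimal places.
-1.217

axis z_1 = (-0.8660,-0.5000,0.0000); lever o_n−o_1 = (-3.9240,3.7966,2.4330)
cross product → J_v[:, 1] = (-1.2165,2.1071,-5.2500)
J_ω[:, 1] = z_1
entry J[0][1] = -1.2165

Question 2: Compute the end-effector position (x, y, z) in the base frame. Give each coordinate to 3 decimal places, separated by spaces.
after link 1: o_1 = (-0.5000, 0.8660, 4.0000)
after link 2: o_2 = (-2.3660, 2.0981, 4.0000)
after link 3: o_3 = (-2.3660, 2.0981, 6.0000)
after link 4: o_4 = (-1.5000, 2.5981, 6.0000)
after link 5: o_5 = (-4.4240, 4.6627, 6.4330)

-4.424 4.663 6.433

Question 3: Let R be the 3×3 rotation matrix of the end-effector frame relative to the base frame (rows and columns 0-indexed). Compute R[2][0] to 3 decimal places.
End-effector x-axis (col 0 of R) = (-0.8080,0.3995,-0.4330)
R[2][0] = -0.4330

-0.433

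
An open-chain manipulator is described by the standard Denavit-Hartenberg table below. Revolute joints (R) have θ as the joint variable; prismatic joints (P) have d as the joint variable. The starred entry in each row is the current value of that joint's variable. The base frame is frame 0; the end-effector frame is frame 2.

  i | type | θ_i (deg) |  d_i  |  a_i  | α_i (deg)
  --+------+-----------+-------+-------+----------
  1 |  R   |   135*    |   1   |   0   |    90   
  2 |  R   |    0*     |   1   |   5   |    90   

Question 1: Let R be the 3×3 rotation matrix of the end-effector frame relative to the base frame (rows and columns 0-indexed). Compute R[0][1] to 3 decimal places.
0.707

End-effector y-axis (col 1 of R) = (0.7071,0.7071,0.0000)
R[0][1] = 0.7071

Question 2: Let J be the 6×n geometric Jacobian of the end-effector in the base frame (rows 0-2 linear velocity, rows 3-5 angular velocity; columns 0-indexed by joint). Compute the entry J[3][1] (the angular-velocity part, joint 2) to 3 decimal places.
axis z_1 = (0.7071,0.7071,0.0000); lever o_n−o_1 = (-2.8284,4.2426,0.0000)
cross product → J_v[:, 1] = (-0.0000,-0.0000,5.0000)
J_ω[:, 1] = z_1
entry J[3][1] = 0.7071

0.707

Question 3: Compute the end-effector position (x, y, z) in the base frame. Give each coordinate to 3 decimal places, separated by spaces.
after link 1: o_1 = (0.0000, 0.0000, 1.0000)
after link 2: o_2 = (-2.8284, 4.2426, 1.0000)

-2.828 4.243 1.000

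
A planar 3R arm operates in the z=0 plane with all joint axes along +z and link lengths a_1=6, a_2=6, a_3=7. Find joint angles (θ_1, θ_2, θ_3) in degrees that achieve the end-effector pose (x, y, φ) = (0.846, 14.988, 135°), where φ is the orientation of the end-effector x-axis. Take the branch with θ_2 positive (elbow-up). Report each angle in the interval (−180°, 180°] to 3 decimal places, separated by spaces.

45.002 29.995 60.003

wrist centre = target − a_3·(cos φ, sin φ) = (5.7957, 10.0383)
cos θ_2 = (134.3572−6²−6²)/(2·6·6) = 0.8661; θ_2 = 29.9946° (elbow-up)
β = atan2(10.0383,5.7957) = 59.9993°; ψ = atan2(2.9995,11.1964) = 14.9973°
θ_1 = β − ψ = 45.0020°
θ_3 = φ − θ_1 − θ_2 = 60.0034° (wrapped to (-180°,180°])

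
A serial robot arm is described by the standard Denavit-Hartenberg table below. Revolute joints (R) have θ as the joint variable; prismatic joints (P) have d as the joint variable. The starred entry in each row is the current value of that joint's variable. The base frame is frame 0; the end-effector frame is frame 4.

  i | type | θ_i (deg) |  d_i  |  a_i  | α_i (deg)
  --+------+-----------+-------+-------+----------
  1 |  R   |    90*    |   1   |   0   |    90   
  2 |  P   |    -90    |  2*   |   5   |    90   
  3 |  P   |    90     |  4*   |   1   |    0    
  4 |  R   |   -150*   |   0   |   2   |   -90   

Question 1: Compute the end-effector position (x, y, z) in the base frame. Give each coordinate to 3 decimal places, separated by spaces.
after link 1: o_1 = (0.0000, 0.0000, 1.0000)
after link 2: o_2 = (2.0000, 0.0000, -4.0000)
after link 3: o_3 = (3.0000, -4.0000, -4.0000)
after link 4: o_4 = (1.2679, -4.0000, -5.0000)

1.268 -4.000 -5.000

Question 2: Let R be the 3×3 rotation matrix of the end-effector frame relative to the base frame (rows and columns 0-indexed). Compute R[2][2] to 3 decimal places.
End-effector z-axis (col 2 of R) = (0.5000,-0.0000,-0.8660)
R[2][2] = -0.8660

-0.866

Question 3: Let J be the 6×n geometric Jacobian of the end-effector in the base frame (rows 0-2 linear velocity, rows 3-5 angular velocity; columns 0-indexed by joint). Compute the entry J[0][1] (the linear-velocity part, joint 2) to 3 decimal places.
prismatic axis z_1 = (1.0000,-0.0000,0.0000)
J_v[:, 1] = z_1; J_ω[:, 1] = (0,0,0)
entry J[0][1] = 1.0000

1.000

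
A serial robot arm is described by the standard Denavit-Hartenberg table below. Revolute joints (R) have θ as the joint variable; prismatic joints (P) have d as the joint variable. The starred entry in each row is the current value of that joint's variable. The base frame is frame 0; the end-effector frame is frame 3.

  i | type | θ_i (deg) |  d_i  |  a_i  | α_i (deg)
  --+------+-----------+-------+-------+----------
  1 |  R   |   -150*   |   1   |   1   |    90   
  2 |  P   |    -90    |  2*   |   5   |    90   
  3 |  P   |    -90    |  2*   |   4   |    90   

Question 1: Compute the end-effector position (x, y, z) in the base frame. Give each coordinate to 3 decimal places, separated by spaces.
after link 1: o_1 = (-0.8660, -0.5000, 1.0000)
after link 2: o_2 = (-1.8660, 1.2321, -4.0000)
after link 3: o_3 = (1.8660, -1.2321, -4.0000)

1.866 -1.232 -4.000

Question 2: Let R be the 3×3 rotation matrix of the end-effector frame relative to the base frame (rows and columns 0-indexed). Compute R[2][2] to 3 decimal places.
1.000

End-effector z-axis (col 2 of R) = (0.0000,-0.0000,1.0000)
R[2][2] = 1.0000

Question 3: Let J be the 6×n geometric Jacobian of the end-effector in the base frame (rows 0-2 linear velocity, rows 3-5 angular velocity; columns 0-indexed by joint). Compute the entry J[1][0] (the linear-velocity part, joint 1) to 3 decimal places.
1.866

axis z_0 = ẑ; lever o_n−o_0 = (1.8660,-1.2321,-4.0000)
cross product → J_v[:, 0] = (1.2321,1.8660,-0.0000)
J_ω[:, 0] = z_0
entry J[1][0] = 1.8660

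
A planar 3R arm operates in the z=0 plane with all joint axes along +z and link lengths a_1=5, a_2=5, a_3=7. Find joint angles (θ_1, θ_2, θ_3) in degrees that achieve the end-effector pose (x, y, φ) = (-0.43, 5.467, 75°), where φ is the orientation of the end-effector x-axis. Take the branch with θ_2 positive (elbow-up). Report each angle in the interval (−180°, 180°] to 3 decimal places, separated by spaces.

wrist centre = target − a_3·(cos φ, sin φ) = (-2.2417, -1.2945)
cos θ_2 = (6.7010−5²−5²)/(2·5·5) = -0.8660; θ_2 = 149.9947° (elbow-up)
β = atan2(-1.2945,-2.2417) = -149.9959°; ψ = atan2(2.5004,0.6701) = 74.9973°
θ_1 = β − ψ = -224.9932°
θ_3 = φ − θ_1 − θ_2 = 149.9985° (wrapped to (-180°,180°])

135.007 149.995 149.999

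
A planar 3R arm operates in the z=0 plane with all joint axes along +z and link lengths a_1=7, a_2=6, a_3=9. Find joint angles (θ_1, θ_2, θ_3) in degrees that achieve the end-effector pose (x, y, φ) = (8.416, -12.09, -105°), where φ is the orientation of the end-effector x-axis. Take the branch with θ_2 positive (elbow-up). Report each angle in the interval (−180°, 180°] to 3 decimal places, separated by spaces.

wrist centre = target − a_3·(cos φ, sin φ) = (10.7454, -3.3967)
cos θ_2 = (127.0004−7²−6²)/(2·7·6) = 0.5000; θ_2 = 59.9997° (elbow-up)
β = atan2(-3.3967,10.7454) = -17.5420°; ψ = atan2(5.1961,10.0000) = 27.4569°
θ_1 = β − ψ = -44.9990°
θ_3 = φ − θ_1 − θ_2 = -120.0008° (wrapped to (-180°,180°])

-44.999 60.000 -120.001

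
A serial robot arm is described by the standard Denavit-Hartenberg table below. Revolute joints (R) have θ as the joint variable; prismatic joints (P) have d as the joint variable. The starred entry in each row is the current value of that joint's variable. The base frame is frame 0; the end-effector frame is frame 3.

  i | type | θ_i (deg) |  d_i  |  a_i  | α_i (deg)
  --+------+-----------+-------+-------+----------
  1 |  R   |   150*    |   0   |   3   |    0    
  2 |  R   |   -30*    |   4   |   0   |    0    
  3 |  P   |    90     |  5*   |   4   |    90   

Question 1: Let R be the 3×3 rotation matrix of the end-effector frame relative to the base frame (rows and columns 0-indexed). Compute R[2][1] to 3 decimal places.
End-effector y-axis (col 1 of R) = (0.0000,-0.0000,1.0000)
R[2][1] = 1.0000

1.000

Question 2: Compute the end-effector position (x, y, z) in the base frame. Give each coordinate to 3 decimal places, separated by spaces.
-6.062 -0.500 9.000

after link 1: o_1 = (-2.5981, 1.5000, 0.0000)
after link 2: o_2 = (-2.5981, 1.5000, 4.0000)
after link 3: o_3 = (-6.0622, -0.5000, 9.0000)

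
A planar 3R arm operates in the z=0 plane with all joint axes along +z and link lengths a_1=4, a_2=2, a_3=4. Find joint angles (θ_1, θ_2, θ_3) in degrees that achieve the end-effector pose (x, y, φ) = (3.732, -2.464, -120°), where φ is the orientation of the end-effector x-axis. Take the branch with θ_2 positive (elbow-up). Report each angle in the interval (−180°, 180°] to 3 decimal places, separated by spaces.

wrist centre = target − a_3·(cos φ, sin φ) = (5.7320, 1.0001)
cos θ_2 = (33.8560−4²−2²)/(2·4·2) = 0.8660; θ_2 = 30.0027° (elbow-up)
β = atan2(1.0001,5.7320) = 9.8972°; ψ = atan2(1.0001,5.7320) = 9.8970°
θ_1 = β − ψ = 0.0002°
θ_3 = φ − θ_1 − θ_2 = -150.0029° (wrapped to (-180°,180°])

0.000 30.003 -150.003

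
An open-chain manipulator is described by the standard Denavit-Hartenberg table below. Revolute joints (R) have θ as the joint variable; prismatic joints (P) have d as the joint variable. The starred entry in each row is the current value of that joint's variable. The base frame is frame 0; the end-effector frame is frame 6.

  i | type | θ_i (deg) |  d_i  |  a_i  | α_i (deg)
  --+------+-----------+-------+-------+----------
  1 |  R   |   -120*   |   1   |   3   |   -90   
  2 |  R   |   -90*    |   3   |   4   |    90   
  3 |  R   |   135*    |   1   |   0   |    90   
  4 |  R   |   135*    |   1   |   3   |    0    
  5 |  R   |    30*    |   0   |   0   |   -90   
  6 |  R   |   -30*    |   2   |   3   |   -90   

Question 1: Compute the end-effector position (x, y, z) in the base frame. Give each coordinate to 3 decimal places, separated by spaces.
0.407 -1.549 10.408

after link 1: o_1 = (-1.5000, -2.5981, 1.0000)
after link 2: o_2 = (1.0981, -4.0981, 5.0000)
after link 3: o_3 = (1.5981, -3.2321, 5.0000)
after link 4: o_4 = (1.9721, -0.9985, 7.2071)
after link 5: o_5 = (1.9721, -0.9985, 7.2071)
after link 6: o_6 = (0.4072, -1.5492, 10.4083)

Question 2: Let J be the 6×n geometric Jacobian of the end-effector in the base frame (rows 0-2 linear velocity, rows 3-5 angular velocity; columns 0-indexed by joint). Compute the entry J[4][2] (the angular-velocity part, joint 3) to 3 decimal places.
axis z_2 = (0.5000,0.8660,0.0000); lever o_n−o_2 = (-0.6909,2.5488,5.4083)
cross product → J_v[:, 2] = (4.6837,-2.7042,1.8728)
J_ω[:, 2] = z_2
entry J[4][2] = 0.8660

0.866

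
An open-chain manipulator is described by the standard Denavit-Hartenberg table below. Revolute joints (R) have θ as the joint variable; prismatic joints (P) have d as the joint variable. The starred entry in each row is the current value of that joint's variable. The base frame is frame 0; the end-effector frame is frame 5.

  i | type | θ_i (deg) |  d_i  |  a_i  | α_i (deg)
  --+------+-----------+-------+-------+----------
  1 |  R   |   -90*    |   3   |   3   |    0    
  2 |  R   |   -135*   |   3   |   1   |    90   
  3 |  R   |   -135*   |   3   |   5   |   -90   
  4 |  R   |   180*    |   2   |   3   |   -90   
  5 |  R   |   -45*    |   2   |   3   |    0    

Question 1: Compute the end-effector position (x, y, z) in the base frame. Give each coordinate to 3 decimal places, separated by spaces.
0.707 3.364 3.172

after link 1: o_1 = (0.0000, -3.0000, 3.0000)
after link 2: o_2 = (-0.7071, -2.2929, 6.0000)
after link 3: o_3 = (3.9142, -2.6716, 2.4645)
after link 4: o_4 = (1.4142, -0.1716, 3.1716)
after link 5: o_5 = (0.7071, 3.3640, 3.1716)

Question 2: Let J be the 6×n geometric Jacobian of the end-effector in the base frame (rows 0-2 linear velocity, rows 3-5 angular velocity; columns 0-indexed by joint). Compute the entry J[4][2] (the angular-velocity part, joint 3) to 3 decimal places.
0.707

axis z_2 = (0.7071,0.7071,0.0000); lever o_n−o_2 = (1.4142,5.6569,-2.8284)
cross product → J_v[:, 2] = (-2.0000,2.0000,3.0000)
J_ω[:, 2] = z_2
entry J[4][2] = 0.7071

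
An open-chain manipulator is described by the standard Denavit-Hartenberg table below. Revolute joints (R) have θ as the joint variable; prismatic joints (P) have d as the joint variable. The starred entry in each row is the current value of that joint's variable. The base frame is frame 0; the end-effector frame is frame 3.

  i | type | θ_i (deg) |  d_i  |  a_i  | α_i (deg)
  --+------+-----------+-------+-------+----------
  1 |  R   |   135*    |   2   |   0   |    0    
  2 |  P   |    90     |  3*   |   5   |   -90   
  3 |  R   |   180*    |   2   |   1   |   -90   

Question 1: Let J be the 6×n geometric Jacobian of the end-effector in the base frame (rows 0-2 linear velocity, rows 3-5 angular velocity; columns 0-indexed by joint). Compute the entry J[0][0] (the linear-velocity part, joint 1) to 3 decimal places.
axis z_0 = ẑ; lever o_n−o_0 = (-1.4142,-4.2426,5.0000)
cross product → J_v[:, 0] = (4.2426,-1.4142,0.0000)
J_ω[:, 0] = z_0
entry J[0][0] = 4.2426

4.243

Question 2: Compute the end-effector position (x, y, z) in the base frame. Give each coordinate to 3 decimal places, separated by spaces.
-1.414 -4.243 5.000

after link 1: o_1 = (0.0000, 0.0000, 2.0000)
after link 2: o_2 = (-3.5355, -3.5355, 5.0000)
after link 3: o_3 = (-1.4142, -4.2426, 5.0000)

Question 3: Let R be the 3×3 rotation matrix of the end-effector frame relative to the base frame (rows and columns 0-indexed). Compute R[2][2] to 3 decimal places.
1.000

End-effector z-axis (col 2 of R) = (0.0000,0.0000,1.0000)
R[2][2] = 1.0000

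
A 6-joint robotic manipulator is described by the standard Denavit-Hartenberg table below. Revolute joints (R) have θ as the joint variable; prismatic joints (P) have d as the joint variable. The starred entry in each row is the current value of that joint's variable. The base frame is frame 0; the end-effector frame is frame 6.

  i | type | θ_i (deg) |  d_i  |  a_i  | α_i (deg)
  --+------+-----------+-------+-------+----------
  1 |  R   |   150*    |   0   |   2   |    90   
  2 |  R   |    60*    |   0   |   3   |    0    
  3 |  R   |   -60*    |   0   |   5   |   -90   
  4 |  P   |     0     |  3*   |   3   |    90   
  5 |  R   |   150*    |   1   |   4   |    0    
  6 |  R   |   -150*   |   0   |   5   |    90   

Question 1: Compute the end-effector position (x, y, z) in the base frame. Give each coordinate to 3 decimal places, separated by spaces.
after link 1: o_1 = (-1.7321, 1.0000, 0.0000)
after link 2: o_2 = (-3.0311, 1.7500, 2.5981)
after link 3: o_3 = (-7.3612, 4.2500, 2.5981)
after link 4: o_4 = (-9.9593, 5.7500, 5.5981)
after link 5: o_5 = (-6.4593, 4.8840, 7.5981)
after link 6: o_6 = (-10.7894, 7.3840, 7.5981)

-10.789 7.384 7.598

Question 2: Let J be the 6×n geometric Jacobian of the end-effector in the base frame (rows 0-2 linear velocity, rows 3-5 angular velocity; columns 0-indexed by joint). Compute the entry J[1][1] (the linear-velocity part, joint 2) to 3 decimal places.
-3.799

axis z_1 = (0.5000,0.8660,0.0000); lever o_n−o_1 = (-9.0574,6.3840,7.5981)
cross product → J_v[:, 1] = (6.5801,-3.7990,11.0359)
J_ω[:, 1] = z_1
entry J[1][1] = -3.7990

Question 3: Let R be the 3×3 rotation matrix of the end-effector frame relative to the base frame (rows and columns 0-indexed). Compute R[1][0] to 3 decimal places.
0.500

End-effector x-axis (col 0 of R) = (-0.8660,0.5000,0.0000)
R[1][0] = 0.5000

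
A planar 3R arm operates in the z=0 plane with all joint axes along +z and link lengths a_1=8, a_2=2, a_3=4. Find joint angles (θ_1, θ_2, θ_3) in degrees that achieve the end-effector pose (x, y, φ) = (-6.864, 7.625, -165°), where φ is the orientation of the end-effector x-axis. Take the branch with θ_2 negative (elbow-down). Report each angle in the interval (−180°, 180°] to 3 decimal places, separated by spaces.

120.001 -59.996 134.994

wrist centre = target − a_3·(cos φ, sin φ) = (-3.0003, 8.6603)
cos θ_2 = (84.0022−8²−2²)/(2·8·2) = 0.5001; θ_2 = -59.9955° (elbow-down)
β = atan2(8.6603,-3.0003) = 109.1083°; ψ = atan2(-1.7320,9.0001) = -10.8928°
θ_1 = β − ψ = 120.0011°
θ_3 = φ − θ_1 − θ_2 = 134.9945° (wrapped to (-180°,180°])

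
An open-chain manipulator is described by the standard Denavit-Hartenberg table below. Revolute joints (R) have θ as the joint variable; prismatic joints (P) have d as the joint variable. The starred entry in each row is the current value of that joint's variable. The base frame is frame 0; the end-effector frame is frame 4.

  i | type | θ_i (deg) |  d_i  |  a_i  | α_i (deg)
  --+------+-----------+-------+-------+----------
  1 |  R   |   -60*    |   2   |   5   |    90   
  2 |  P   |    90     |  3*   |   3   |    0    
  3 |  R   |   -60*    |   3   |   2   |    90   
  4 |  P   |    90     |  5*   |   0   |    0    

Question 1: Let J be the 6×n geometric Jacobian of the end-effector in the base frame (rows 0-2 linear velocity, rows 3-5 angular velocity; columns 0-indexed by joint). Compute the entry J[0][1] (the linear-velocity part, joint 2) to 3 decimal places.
-0.866

prismatic axis z_1 = (-0.8660,-0.5000,0.0000)
J_v[:, 1] = z_1; J_ω[:, 1] = (0,0,0)
entry J[0][1] = -0.8660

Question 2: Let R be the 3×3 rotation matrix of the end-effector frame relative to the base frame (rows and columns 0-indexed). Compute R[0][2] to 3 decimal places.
0.250

End-effector z-axis (col 2 of R) = (0.2500,-0.4330,-0.8660)
R[0][2] = 0.2500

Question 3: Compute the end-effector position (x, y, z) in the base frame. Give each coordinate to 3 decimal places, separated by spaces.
after link 1: o_1 = (2.5000, -4.3301, 2.0000)
after link 2: o_2 = (-0.0981, -5.8301, 5.0000)
after link 3: o_3 = (-1.8301, -8.8301, 6.0000)
after link 4: o_4 = (-0.5801, -10.9952, 1.6699)

-0.580 -10.995 1.670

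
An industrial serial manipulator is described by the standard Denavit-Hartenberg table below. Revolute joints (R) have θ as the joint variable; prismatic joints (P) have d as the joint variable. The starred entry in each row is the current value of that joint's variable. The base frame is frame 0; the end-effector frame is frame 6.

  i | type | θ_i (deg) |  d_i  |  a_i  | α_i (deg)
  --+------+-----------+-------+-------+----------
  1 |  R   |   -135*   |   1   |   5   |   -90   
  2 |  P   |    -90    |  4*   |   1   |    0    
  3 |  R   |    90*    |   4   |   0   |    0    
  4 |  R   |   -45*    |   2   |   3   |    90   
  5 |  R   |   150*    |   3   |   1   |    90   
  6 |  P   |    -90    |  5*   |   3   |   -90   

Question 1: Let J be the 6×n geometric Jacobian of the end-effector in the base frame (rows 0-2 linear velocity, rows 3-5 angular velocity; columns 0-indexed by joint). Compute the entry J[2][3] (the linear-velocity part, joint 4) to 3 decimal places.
-3.277

axis z_3 = (0.7071,-0.7071,0.0000); lever o_n−o_3 = (2.5126,-7.1466,3.2767)
cross product → J_v[:, 3] = (-2.3170,-2.3170,-3.2767)
J_ω[:, 3] = z_3
entry J[2][3] = -3.2767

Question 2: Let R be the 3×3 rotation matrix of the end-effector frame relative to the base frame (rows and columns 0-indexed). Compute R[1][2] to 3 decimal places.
0.079

End-effector z-axis (col 2 of R) = (0.7866,0.0795,-0.6124)
R[1][2] = 0.0795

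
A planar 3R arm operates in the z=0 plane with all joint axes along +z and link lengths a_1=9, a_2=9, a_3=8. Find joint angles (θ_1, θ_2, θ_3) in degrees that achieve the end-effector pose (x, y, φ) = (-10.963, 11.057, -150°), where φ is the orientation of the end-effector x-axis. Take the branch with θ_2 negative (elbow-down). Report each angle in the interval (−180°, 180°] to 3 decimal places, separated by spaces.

135.002 -60.003 135.000

wrist centre = target − a_3·(cos φ, sin φ) = (-4.0348, 15.0570)
cos θ_2 = (242.9928−9²−9²)/(2·9·9) = 0.5000; θ_2 = -60.0029° (elbow-down)
β = atan2(15.0570,-4.0348) = 105.0010°; ψ = atan2(-7.7945,13.4996) = -30.0015°
θ_1 = β − ψ = 135.0025°
θ_3 = φ − θ_1 − θ_2 = 135.0004° (wrapped to (-180°,180°])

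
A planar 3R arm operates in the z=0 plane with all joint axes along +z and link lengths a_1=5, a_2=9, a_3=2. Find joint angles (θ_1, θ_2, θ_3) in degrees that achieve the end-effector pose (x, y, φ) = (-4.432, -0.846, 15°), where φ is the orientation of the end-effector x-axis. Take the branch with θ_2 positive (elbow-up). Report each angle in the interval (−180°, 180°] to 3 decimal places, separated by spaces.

wrist centre = target − a_3·(cos φ, sin φ) = (-6.3639, -1.3636)
cos θ_2 = (42.3581−5²−9²)/(2·5·9) = -0.7071; θ_2 = 135.0020° (elbow-up)
β = atan2(-1.3636,-6.3639) = -167.9056°; ψ = atan2(6.3637,-1.3642) = 102.0993°
θ_1 = β − ψ = -270.0050°
θ_3 = φ − θ_1 − θ_2 = 150.0029° (wrapped to (-180°,180°])

89.995 135.002 150.003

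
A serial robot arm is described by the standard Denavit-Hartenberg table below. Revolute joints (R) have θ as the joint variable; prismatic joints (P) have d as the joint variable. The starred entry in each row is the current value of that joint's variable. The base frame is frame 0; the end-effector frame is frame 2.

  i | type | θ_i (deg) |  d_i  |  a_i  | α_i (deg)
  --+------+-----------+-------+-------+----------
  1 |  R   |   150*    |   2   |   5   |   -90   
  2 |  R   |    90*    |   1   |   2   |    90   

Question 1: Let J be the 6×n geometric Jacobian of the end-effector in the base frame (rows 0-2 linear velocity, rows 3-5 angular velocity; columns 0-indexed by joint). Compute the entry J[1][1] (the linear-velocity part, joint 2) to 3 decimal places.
axis z_1 = (-0.5000,-0.8660,0.0000); lever o_n−o_1 = (-0.5000,-0.8660,-2.0000)
cross product → J_v[:, 1] = (1.7321,-1.0000,0.0000)
J_ω[:, 1] = z_1
entry J[1][1] = -1.0000

-1.000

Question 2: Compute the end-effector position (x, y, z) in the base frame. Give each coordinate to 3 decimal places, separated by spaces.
-4.830 1.634 0.000

after link 1: o_1 = (-4.3301, 2.5000, 2.0000)
after link 2: o_2 = (-4.8301, 1.6340, 0.0000)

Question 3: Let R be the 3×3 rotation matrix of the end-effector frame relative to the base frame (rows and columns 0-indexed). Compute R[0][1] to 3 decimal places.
End-effector y-axis (col 1 of R) = (-0.5000,-0.8660,0.0000)
R[0][1] = -0.5000

-0.500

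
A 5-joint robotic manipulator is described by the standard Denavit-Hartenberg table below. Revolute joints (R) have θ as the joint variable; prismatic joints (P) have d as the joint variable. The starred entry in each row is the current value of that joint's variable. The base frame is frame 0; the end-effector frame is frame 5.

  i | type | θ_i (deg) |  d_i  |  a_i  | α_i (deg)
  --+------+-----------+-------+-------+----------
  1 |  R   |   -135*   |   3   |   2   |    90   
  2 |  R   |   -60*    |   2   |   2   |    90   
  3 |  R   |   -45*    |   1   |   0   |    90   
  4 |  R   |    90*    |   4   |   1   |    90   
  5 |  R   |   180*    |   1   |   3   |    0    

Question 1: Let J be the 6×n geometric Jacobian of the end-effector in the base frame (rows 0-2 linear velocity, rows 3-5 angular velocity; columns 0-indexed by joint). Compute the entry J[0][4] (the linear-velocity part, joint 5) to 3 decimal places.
-2.250

axis z_4 = (0.2500,-0.7500,-0.6124); lever o_n−o_4 = (-1.5871,-2.5871,0.8876)
cross product → J_v[:, 4] = (-2.2500,0.7500,-1.8371)
J_ω[:, 4] = z_4
entry J[0][4] = -2.2500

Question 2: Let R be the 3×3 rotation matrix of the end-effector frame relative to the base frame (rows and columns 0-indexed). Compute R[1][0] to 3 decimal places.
-0.612

End-effector x-axis (col 0 of R) = (-0.6124,-0.6124,0.5000)
R[1][0] = -0.6124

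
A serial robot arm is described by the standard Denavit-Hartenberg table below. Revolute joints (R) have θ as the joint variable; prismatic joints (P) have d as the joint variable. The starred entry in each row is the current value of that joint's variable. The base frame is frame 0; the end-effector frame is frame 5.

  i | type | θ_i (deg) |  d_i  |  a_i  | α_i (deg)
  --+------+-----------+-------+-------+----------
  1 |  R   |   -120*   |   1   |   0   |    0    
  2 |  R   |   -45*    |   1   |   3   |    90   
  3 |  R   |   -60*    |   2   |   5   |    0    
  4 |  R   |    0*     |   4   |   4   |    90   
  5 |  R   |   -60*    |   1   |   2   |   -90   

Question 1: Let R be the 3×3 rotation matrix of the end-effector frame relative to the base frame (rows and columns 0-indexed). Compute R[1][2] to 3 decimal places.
0.371

End-effector z-axis (col 2 of R) = (-0.5477,0.3709,-0.7500)
R[1][2] = 0.3709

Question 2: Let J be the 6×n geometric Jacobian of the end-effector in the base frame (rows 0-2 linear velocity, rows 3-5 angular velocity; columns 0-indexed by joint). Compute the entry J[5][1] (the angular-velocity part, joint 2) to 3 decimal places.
1.000

axis z_1 = (0.0000,0.0000,1.0000); lever o_n−o_1 = (-7.9955,2.2761,-8.1603)
cross product → J_v[:, 1] = (-2.2761,-7.9955,0.0000)
J_ω[:, 1] = z_1
entry J[5][1] = 1.0000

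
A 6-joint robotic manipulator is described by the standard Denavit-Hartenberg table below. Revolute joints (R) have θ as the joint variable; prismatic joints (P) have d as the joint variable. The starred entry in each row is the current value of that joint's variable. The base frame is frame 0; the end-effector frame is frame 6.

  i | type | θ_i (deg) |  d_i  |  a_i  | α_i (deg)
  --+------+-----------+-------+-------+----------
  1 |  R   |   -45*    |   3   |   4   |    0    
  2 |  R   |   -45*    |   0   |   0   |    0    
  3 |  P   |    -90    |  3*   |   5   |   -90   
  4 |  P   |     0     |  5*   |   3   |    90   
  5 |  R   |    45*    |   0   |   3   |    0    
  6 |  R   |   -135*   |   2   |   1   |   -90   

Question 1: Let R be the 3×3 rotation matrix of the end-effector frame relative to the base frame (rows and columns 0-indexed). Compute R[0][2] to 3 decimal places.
End-effector z-axis (col 2 of R) = (-1.0000,-0.0000,0.0000)
R[0][2] = -1.0000

-1.000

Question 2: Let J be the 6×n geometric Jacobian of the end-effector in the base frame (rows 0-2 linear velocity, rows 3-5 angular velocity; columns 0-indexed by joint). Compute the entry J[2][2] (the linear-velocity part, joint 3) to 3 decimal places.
prismatic axis z_2 = (0.0000,0.0000,1.0000)
J_v[:, 2] = z_2; J_ω[:, 2] = (0,0,0)
entry J[2][2] = 1.0000

1.000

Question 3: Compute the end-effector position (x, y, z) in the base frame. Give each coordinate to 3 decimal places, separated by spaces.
-7.293 -8.950 8.000

after link 1: o_1 = (2.8284, -2.8284, 3.0000)
after link 2: o_2 = (2.8284, -2.8284, 3.0000)
after link 3: o_3 = (-2.1716, -2.8284, 6.0000)
after link 4: o_4 = (-5.1716, -7.8284, 6.0000)
after link 5: o_5 = (-7.2929, -9.9497, 6.0000)
after link 6: o_6 = (-7.2929, -8.9497, 8.0000)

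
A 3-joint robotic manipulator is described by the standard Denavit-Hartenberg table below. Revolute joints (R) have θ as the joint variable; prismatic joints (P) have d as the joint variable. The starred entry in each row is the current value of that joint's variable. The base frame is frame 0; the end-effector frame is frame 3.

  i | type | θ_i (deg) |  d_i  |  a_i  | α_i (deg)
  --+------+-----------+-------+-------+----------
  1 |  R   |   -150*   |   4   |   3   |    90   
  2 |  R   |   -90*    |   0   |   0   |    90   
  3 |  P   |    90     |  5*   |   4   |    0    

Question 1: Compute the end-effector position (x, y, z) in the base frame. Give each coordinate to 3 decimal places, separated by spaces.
-0.268 4.464 4.000

after link 1: o_1 = (-2.5981, -1.5000, 4.0000)
after link 2: o_2 = (-2.5981, -1.5000, 4.0000)
after link 3: o_3 = (-0.2679, 4.4641, 4.0000)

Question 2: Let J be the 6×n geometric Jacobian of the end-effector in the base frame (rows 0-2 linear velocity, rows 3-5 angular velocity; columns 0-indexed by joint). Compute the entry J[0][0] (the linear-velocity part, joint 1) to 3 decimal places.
axis z_0 = ẑ; lever o_n−o_0 = (-0.2679,4.4641,4.0000)
cross product → J_v[:, 0] = (-4.4641,-0.2679,0.0000)
J_ω[:, 0] = z_0
entry J[0][0] = -4.4641

-4.464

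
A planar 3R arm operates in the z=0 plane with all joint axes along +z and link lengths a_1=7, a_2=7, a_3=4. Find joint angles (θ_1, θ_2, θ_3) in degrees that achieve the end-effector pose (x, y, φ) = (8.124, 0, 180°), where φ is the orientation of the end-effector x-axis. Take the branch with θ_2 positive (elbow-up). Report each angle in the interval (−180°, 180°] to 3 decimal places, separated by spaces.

wrist centre = target − a_3·(cos φ, sin φ) = (12.1240, -0.0000)
cos θ_2 = (146.9914−7²−7²)/(2·7·7) = 0.4999; θ_2 = 60.0058° (elbow-up)
β = atan2(-0.0000,12.1240) = -0.0000°; ψ = atan2(6.0625,10.4994) = 30.0029°
θ_1 = β − ψ = -30.0029°
θ_3 = φ − θ_1 − θ_2 = 149.9971° (wrapped to (-180°,180°])

-30.003 60.006 149.997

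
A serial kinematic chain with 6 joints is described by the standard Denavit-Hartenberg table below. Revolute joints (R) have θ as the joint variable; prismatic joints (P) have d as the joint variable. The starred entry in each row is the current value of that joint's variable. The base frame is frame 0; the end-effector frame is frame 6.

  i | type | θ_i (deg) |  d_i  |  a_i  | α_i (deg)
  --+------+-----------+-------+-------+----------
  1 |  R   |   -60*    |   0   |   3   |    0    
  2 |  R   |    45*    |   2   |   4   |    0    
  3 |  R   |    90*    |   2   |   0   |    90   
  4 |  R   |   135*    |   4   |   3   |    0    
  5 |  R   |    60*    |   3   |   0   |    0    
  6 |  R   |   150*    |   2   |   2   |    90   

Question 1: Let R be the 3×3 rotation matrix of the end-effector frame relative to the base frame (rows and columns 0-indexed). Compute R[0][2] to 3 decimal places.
End-effector z-axis (col 2 of R) = (-0.0670,-0.2500,-0.9659)
R[0][2] = -0.0670

-0.067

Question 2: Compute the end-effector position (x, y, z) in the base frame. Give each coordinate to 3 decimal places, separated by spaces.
14.008 -6.146 5.604

after link 1: o_1 = (1.5000, -2.5981, 0.0000)
after link 2: o_2 = (5.3637, -3.6334, 2.0000)
after link 3: o_3 = (5.3637, -3.6334, 4.0000)
after link 4: o_4 = (8.6784, -6.7177, 6.1213)
after link 5: o_5 = (11.5761, -7.4941, 6.1213)
after link 6: o_6 = (14.0080, -6.1457, 5.6037)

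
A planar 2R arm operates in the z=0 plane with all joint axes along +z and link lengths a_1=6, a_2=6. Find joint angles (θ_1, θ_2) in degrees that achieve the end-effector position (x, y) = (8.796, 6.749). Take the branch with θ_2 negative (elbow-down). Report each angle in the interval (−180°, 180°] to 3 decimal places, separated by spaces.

cos θ_2 = (122.9186−6²−6²)/(2·6·6) = 0.7072; θ_2 = -44.9922° (elbow-down)
β = atan2(6.7490,8.7960) = 37.4983°; ψ = atan2(-4.2421,10.2432) = -22.4961°
θ_1 = β − ψ = 59.9944°

59.994 -44.992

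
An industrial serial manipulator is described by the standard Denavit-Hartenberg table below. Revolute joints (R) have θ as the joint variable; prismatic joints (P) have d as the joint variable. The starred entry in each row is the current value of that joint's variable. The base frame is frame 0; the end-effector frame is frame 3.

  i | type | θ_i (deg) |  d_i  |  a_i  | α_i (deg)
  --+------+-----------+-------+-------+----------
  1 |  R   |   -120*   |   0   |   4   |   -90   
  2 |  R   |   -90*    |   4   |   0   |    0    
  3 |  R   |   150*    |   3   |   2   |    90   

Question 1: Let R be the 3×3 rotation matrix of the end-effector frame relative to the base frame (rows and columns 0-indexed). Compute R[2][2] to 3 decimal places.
End-effector z-axis (col 2 of R) = (-0.4330,-0.7500,0.5000)
R[2][2] = 0.5000

0.500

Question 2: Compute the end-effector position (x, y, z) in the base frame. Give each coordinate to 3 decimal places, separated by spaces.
3.562 -7.830 -1.732

after link 1: o_1 = (-2.0000, -3.4641, 0.0000)
after link 2: o_2 = (1.4641, -5.4641, 0.0000)
after link 3: o_3 = (3.5622, -7.8301, -1.7321)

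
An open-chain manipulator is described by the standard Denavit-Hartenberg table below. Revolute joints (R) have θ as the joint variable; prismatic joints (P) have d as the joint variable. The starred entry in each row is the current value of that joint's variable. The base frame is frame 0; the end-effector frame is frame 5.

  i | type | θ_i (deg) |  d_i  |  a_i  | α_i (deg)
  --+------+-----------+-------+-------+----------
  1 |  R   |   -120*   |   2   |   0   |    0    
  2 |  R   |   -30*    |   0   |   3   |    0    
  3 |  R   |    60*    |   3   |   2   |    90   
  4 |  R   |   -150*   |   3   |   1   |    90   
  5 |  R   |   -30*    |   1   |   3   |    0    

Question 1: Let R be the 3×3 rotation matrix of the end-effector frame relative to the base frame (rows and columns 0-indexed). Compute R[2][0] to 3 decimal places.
End-effector x-axis (col 0 of R) = (0.5000,0.7500,-0.4330)
R[2][0] = -0.4330

-0.433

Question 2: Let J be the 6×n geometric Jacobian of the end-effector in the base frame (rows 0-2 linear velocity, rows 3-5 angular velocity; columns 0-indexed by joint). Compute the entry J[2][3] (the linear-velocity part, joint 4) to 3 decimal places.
axis z_3 = (-1.0000,-0.0000,0.0000); lever o_n−o_3 = (-1.5000,3.6160,-0.9330)
cross product → J_v[:, 3] = (-0.0000,-0.9330,-3.6160)
J_ω[:, 3] = z_3
entry J[2][3] = -3.6160

-3.616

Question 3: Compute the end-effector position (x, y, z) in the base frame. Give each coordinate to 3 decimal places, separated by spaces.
after link 1: o_1 = (0.0000, 0.0000, 2.0000)
after link 2: o_2 = (-2.5981, -1.5000, 2.0000)
after link 3: o_3 = (-2.5981, -3.5000, 5.0000)
after link 4: o_4 = (-5.5981, -2.6340, 4.5000)
after link 5: o_5 = (-4.0981, 0.1160, 4.0670)

-4.098 0.116 4.067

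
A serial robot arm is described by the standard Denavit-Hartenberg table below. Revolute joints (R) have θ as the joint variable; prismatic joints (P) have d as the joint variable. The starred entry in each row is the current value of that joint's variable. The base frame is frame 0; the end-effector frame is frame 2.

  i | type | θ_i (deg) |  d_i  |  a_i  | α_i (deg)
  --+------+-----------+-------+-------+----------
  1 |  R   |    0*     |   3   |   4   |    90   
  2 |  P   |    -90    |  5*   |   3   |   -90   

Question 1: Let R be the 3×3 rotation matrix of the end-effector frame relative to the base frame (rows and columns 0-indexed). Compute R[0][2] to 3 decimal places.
End-effector z-axis (col 2 of R) = (1.0000,-0.0000,0.0000)
R[0][2] = 1.0000

1.000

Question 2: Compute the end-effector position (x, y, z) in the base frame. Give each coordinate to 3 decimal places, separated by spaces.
after link 1: o_1 = (4.0000, 0.0000, 3.0000)
after link 2: o_2 = (4.0000, -5.0000, 0.0000)

4.000 -5.000 0.000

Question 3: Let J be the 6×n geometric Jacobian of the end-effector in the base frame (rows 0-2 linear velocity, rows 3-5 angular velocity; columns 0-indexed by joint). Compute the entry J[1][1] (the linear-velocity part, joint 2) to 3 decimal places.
prismatic axis z_1 = (0.0000,-1.0000,0.0000)
J_v[:, 1] = z_1; J_ω[:, 1] = (0,0,0)
entry J[1][1] = -1.0000

-1.000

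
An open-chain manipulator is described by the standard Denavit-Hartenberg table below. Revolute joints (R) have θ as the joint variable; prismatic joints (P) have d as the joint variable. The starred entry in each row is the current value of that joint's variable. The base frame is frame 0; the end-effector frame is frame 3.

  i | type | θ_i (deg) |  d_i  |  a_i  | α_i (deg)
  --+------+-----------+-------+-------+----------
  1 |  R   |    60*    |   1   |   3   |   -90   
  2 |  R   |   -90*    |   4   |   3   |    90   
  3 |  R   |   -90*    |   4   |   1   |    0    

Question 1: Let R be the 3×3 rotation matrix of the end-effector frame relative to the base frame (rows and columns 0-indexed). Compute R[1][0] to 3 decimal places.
-0.500

End-effector x-axis (col 0 of R) = (0.8660,-0.5000,0.0000)
R[1][0] = -0.5000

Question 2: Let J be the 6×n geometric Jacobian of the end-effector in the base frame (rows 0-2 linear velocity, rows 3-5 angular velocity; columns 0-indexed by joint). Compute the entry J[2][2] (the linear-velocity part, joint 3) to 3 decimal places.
axis z_2 = (-0.5000,-0.8660,0.0000); lever o_n−o_2 = (-1.1340,-3.9641,0.0000)
cross product → J_v[:, 2] = (0.0000,-0.0000,1.0000)
J_ω[:, 2] = z_2
entry J[2][2] = 1.0000

1.000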